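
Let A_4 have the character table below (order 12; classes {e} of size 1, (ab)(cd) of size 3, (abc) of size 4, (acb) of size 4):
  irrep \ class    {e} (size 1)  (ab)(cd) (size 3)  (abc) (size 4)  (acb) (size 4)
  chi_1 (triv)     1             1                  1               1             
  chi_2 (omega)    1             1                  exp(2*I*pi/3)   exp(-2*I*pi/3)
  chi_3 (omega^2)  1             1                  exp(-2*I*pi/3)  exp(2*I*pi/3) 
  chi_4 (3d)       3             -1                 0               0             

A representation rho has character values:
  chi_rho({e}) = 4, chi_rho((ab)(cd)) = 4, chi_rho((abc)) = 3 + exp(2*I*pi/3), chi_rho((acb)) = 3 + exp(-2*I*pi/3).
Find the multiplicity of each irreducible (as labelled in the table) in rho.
Multiplicities: chi_1: 3, chi_2: 1, chi_3: 0, chi_4: 0.

Derivation: Use <chi_rho, chi> = (1/|G|) sum_C |C| * chi_rho(C) * conj(chi(C)) with |G| = 12 for each irreducible chi in the table:
  <chi_rho, chi_1> = (1/12)[1*(4)*conj(1) + 3*(4)*conj(1) + 4*(3 + exp(2*I*pi/3))*conj(1) + 4*(3 + exp(-2*I*pi/3))*conj(1)]
      = (1/12)[(4) + (12) + (12 + 4*exp(2*I*pi/3)) + (12 + 4*exp(-2*I*pi/3))] = 36/12 = 3
  <chi_rho, chi_2> = (1/12)[1*(4)*conj(1) + 3*(4)*conj(1) + 4*(3 + exp(2*I*pi/3))*conj(exp(2*I*pi/3)) + 4*(3 + exp(-2*I*pi/3))*conj(exp(-2*I*pi/3))]
      = (1/12)[(4) + (12) + (4 + 12*exp(-2*I*pi/3)) + (4 + 12*exp(2*I*pi/3))] = 12/12 = 1
  <chi_rho, chi_3> = (1/12)[1*(4)*conj(1) + 3*(4)*conj(1) + 4*(3 + exp(2*I*pi/3))*conj(exp(-2*I*pi/3)) + 4*(3 + exp(-2*I*pi/3))*conj(exp(2*I*pi/3))]
      = (1/12)[(4) + (12) + (4*exp(-2*I*pi/3) + 12*exp(2*I*pi/3)) + (12*exp(-2*I*pi/3) + 4*exp(2*I*pi/3))] = 0/12 = 0
  <chi_rho, chi_4> = (1/12)[1*(4)*conj(3) + 3*(4)*conj(-1) + 4*(3 + exp(2*I*pi/3))*conj(0) + 4*(3 + exp(-2*I*pi/3))*conj(0)]
      = (1/12)[(12) + (-12) + (0) + (0)] = 0/12 = 0
(Exp terms are combined using exp(i*s)*conj(exp(i*t)) = exp(i*(s-t)), and sums of them are collapsed using the identity that for every m > 1 the m distinct m-th roots of unity sum to 0, e.g. 1 + exp(2*I*pi/3) + exp(-2*I*pi/3) = 0.)
Dimension check: dim(rho) = sum (mult * dim) = 3*1 + 1*1 + 0*1 + 0*3 = 4 = chi_rho(e) = 4.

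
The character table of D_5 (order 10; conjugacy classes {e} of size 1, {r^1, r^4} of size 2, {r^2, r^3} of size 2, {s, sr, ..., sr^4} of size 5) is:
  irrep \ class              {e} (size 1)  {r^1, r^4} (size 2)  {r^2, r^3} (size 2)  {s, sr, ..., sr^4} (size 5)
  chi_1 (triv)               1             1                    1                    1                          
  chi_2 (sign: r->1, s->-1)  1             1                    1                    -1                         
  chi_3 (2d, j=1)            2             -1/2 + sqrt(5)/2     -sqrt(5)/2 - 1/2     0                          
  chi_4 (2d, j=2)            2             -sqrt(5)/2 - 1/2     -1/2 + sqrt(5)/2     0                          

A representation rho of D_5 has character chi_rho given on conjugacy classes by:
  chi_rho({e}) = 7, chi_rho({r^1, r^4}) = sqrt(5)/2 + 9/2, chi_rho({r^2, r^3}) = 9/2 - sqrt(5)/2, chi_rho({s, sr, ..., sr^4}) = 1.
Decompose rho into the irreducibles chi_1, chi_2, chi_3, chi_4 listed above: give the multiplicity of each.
Multiplicities: chi_1: 3, chi_2: 2, chi_3: 1, chi_4: 0.

Explanation: Use <chi_rho, chi> = (1/|G|) sum_C |C| * chi_rho(C) * conj(chi(C)) with |G| = 10 for each irreducible chi in the table:
  <chi_rho, chi_1> = (1/10)[1*(7)*conj(1) + 2*(sqrt(5)/2 + 9/2)*conj(1) + 2*(9/2 - sqrt(5)/2)*conj(1) + 5*(1)*conj(1)]
      = (1/10)[(7) + (sqrt(5) + 9) + (9 - sqrt(5)) + (5)] = 30/10 = 3
  <chi_rho, chi_2> = (1/10)[1*(7)*conj(1) + 2*(sqrt(5)/2 + 9/2)*conj(1) + 2*(9/2 - sqrt(5)/2)*conj(1) + 5*(1)*conj(-1)]
      = (1/10)[(7) + (sqrt(5) + 9) + (9 - sqrt(5)) + (-5)] = 20/10 = 2
  <chi_rho, chi_3> = (1/10)[1*(7)*conj(2) + 2*(sqrt(5)/2 + 9/2)*conj(-1/2 + sqrt(5)/2) + 2*(9/2 - sqrt(5)/2)*conj(-sqrt(5)/2 - 1/2) + 5*(1)*conj(0)]
      = (1/10)[(14) + (-2 + 4*sqrt(5)) + (-4*sqrt(5) - 2) + (0)] = 10/10 = 1
  <chi_rho, chi_4> = (1/10)[1*(7)*conj(2) + 2*(sqrt(5)/2 + 9/2)*conj(-sqrt(5)/2 - 1/2) + 2*(9/2 - sqrt(5)/2)*conj(-1/2 + sqrt(5)/2) + 5*(1)*conj(0)]
      = (1/10)[(14) + (-5*sqrt(5) - 7) + (-7 + 5*sqrt(5)) + (0)] = 0/10 = 0
Dimension check: dim(rho) = sum (mult * dim) = 3*1 + 2*1 + 1*2 + 0*2 = 7 = chi_rho(e) = 7.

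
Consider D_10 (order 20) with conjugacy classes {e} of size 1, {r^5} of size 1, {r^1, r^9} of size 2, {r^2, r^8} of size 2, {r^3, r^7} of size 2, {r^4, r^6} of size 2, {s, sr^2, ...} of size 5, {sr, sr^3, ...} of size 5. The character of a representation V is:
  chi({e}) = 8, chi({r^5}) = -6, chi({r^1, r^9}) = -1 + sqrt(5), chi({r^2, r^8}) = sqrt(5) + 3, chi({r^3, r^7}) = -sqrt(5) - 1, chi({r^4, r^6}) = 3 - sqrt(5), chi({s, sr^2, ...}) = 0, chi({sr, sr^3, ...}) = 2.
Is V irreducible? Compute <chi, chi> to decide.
Not irreducible (reducible): <chi, chi> = 10 > 1.

Justification: <chi, chi> = (1/|G|) sum_C |C| * |chi(C)|^2 = (1/20)[1*|8|^2 + 1*|-6|^2 + 2*|-1 + sqrt(5)|^2 + 2*|sqrt(5) + 3|^2 + 2*|-sqrt(5) - 1|^2 + 2*|3 - sqrt(5)|^2 + 5*|0|^2 + 5*|2|^2]
  = (1/20)[(64) + (36) + (12 - 4*sqrt(5)) + (12*sqrt(5) + 28) + (4*sqrt(5) + 12) + (28 - 12*sqrt(5)) + (0) + (20)] = 200/20 = 10.
A character is irreducible iff <chi, chi> = 1, so this representation is reducible.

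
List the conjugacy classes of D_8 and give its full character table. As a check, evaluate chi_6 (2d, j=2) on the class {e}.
Conjugacy classes: {e} of size 1, {r^4} of size 1, {r^1, r^7} of size 2, {r^2, r^6} of size 2, {r^3, r^5} of size 2, {s, sr^2, ...} of size 4, {sr, sr^3, ...} of size 4.
Character table:
  irrep \ class              {e} (size 1)  {r^4} (size 1)  {r^1, r^7} (size 2)  {r^2, r^6} (size 2)  {r^3, r^5} (size 2)  {s, sr^2, ...} (size 4)  {sr, sr^3, ...} (size 4)
  chi_1 (triv)               1             1               1                    1                    1                    1                        1                       
  chi_2 (sign: r->1, s->-1)  1             1               1                    1                    1                    -1                       -1                      
  chi_3 (r->-1, s->1)        1             1               -1                   1                    -1                   1                        -1                      
  chi_4 (r->-1, s->-1)       1             1               -1                   1                    -1                   -1                       1                       
  chi_5 (2d, j=1)            2             -2              sqrt(2)              0                    -sqrt(2)             0                        0                       
  chi_6 (2d, j=2)            2             2               0                    -2                   0                    0                        0                       
  chi_7 (2d, j=3)            2             -2              -sqrt(2)             0                    sqrt(2)              0                        0                       

Spot check: chi_6 (2d, j=2) on {e} = 2.

Solution. D_8 has order 2*8 = 16 with 7 conjugacy classes, hence 7 irreducibles. Sum of squared dims 1 + 1 + 1 + 1 + 4 + 4 + 4 = 16 = |G|. Linear characters come from the abelianisation; the 2-dimensional irreps have character r^k -> 2*cos(2*pi*j*k/8), reflections -> 0.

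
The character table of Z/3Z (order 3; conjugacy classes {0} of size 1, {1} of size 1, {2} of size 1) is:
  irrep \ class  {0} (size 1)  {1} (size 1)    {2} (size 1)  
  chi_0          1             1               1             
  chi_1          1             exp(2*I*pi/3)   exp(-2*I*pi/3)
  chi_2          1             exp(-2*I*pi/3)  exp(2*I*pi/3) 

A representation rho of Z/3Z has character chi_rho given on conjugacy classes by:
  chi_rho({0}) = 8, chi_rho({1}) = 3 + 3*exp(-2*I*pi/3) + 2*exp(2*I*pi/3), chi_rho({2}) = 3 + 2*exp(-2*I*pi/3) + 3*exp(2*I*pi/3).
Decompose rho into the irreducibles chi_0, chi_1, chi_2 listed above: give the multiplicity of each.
Multiplicities: chi_0: 3, chi_1: 2, chi_2: 3.

Details: Use <chi_rho, chi> = (1/|G|) sum_C |C| * chi_rho(C) * conj(chi(C)) with |G| = 3 for each irreducible chi in the table:
  <chi_rho, chi_0> = (1/3)[1*(8)*conj(1) + 1*(3 + 3*exp(-2*I*pi/3) + 2*exp(2*I*pi/3))*conj(1) + 1*(3 + 2*exp(-2*I*pi/3) + 3*exp(2*I*pi/3))*conj(1)]
      = (1/3)[(8) + (3 + 3*exp(-2*I*pi/3) + 2*exp(2*I*pi/3)) + (3 + 2*exp(-2*I*pi/3) + 3*exp(2*I*pi/3))] = 9/3 = 3
  <chi_rho, chi_1> = (1/3)[1*(8)*conj(1) + 1*(3 + 3*exp(-2*I*pi/3) + 2*exp(2*I*pi/3))*conj(exp(2*I*pi/3)) + 1*(3 + 2*exp(-2*I*pi/3) + 3*exp(2*I*pi/3))*conj(exp(-2*I*pi/3))]
      = (1/3)[(8) + (-1) + (-1)] = 6/3 = 2
  <chi_rho, chi_2> = (1/3)[1*(8)*conj(1) + 1*(3 + 3*exp(-2*I*pi/3) + 2*exp(2*I*pi/3))*conj(exp(-2*I*pi/3)) + 1*(3 + 2*exp(-2*I*pi/3) + 3*exp(2*I*pi/3))*conj(exp(2*I*pi/3))]
      = (1/3)[(8) + (3 + 2*exp(-2*I*pi/3) + 3*exp(2*I*pi/3)) + (3 + 3*exp(-2*I*pi/3) + 2*exp(2*I*pi/3))] = 9/3 = 3
(Exp terms are combined using exp(i*s)*conj(exp(i*t)) = exp(i*(s-t)), and sums of them are collapsed using the identity that for every m > 1 the m distinct m-th roots of unity sum to 0, e.g. 1 + exp(2*I*pi/3) + exp(-2*I*pi/3) = 0.)
Dimension check: dim(rho) = sum (mult * dim) = 3*1 + 2*1 + 3*1 = 8 = chi_rho(e) = 8.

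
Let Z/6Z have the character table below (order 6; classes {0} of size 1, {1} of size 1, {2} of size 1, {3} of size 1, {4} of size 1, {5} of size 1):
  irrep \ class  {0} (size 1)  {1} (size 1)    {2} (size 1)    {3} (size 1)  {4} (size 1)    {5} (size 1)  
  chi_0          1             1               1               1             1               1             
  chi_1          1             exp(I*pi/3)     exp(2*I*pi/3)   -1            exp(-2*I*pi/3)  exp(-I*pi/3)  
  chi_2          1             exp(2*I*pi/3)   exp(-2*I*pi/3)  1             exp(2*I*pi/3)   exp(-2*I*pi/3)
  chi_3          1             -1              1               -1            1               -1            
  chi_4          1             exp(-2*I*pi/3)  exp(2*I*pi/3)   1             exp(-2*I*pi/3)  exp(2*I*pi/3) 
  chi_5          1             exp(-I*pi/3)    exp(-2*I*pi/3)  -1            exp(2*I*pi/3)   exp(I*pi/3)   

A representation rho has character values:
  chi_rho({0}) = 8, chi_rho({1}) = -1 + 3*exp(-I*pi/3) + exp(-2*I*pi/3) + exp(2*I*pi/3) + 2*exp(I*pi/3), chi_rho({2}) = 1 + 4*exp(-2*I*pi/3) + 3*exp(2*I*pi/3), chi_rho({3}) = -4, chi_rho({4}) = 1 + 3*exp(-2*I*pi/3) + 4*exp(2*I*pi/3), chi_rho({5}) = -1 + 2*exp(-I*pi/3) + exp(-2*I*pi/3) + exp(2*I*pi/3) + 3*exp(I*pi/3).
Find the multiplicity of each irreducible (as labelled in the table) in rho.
Multiplicities: chi_0: 0, chi_1: 2, chi_2: 1, chi_3: 1, chi_4: 1, chi_5: 3.

Argument: Use <chi_rho, chi> = (1/|G|) sum_C |C| * chi_rho(C) * conj(chi(C)) with |G| = 6 for each irreducible chi in the table:
  <chi_rho, chi_0> = (1/6)[1*(8)*conj(1) + 1*(-1 + 3*exp(-I*pi/3) + exp(-2*I*pi/3) + exp(2*I*pi/3) + 2*exp(I*pi/3))*conj(1) + 1*(1 + 4*exp(-2*I*pi/3) + 3*exp(2*I*pi/3))*conj(1) + 1*(-4)*conj(1) + 1*(1 + 3*exp(-2*I*pi/3) + 4*exp(2*I*pi/3))*conj(1) + 1*(-1 + 2*exp(-I*pi/3) + exp(-2*I*pi/3) + exp(2*I*pi/3) + 3*exp(I*pi/3))*conj(1)]
      = (1/6)[(8) + (-1 + 3*exp(-I*pi/3) + exp(-2*I*pi/3) + exp(2*I*pi/3) + 2*exp(I*pi/3)) + (1 + 4*exp(-2*I*pi/3) + 3*exp(2*I*pi/3)) + (-4) + (1 + 3*exp(-2*I*pi/3) + 4*exp(2*I*pi/3)) + (-1 + 2*exp(-I*pi/3) + exp(-2*I*pi/3) + exp(2*I*pi/3) + 3*exp(I*pi/3))] = 0/6 = 0
  <chi_rho, chi_1> = (1/6)[1*(8)*conj(1) + 1*(-1 + 3*exp(-I*pi/3) + exp(-2*I*pi/3) + exp(2*I*pi/3) + 2*exp(I*pi/3))*conj(exp(I*pi/3)) + 1*(1 + 4*exp(-2*I*pi/3) + 3*exp(2*I*pi/3))*conj(exp(2*I*pi/3)) + 1*(-4)*conj(-1) + 1*(1 + 3*exp(-2*I*pi/3) + 4*exp(2*I*pi/3))*conj(exp(-2*I*pi/3)) + 1*(-1 + 2*exp(-I*pi/3) + exp(-2*I*pi/3) + exp(2*I*pi/3) + 3*exp(I*pi/3))*conj(exp(-I*pi/3))]
      = (1/6)[(8) + (1 + 3*exp(-2*I*pi/3) - exp(-I*pi/3) + exp(I*pi/3)) + (3 + exp(-2*I*pi/3) + 4*exp(2*I*pi/3)) + (4) + (3 + 4*exp(-2*I*pi/3) + exp(2*I*pi/3)) + (1 - exp(I*pi/3) + exp(-I*pi/3) + 3*exp(2*I*pi/3))] = 12/6 = 2
  <chi_rho, chi_2> = (1/6)[1*(8)*conj(1) + 1*(-1 + 3*exp(-I*pi/3) + exp(-2*I*pi/3) + exp(2*I*pi/3) + 2*exp(I*pi/3))*conj(exp(2*I*pi/3)) + 1*(1 + 4*exp(-2*I*pi/3) + 3*exp(2*I*pi/3))*conj(exp(-2*I*pi/3)) + 1*(-4)*conj(1) + 1*(1 + 3*exp(-2*I*pi/3) + 4*exp(2*I*pi/3))*conj(exp(2*I*pi/3)) + 1*(-1 + 2*exp(-I*pi/3) + exp(-2*I*pi/3) + exp(2*I*pi/3) + 3*exp(I*pi/3))*conj(exp(-2*I*pi/3))]
      = (1/6)[(8) + (-1) + (4 + 3*exp(-2*I*pi/3) + exp(2*I*pi/3)) + (-4) + (4 + exp(-2*I*pi/3) + 3*exp(2*I*pi/3)) + (-1)] = 6/6 = 1
  <chi_rho, chi_3> = (1/6)[1*(8)*conj(1) + 1*(-1 + 3*exp(-I*pi/3) + exp(-2*I*pi/3) + exp(2*I*pi/3) + 2*exp(I*pi/3))*conj(-1) + 1*(1 + 4*exp(-2*I*pi/3) + 3*exp(2*I*pi/3))*conj(1) + 1*(-4)*conj(-1) + 1*(1 + 3*exp(-2*I*pi/3) + 4*exp(2*I*pi/3))*conj(1) + 1*(-1 + 2*exp(-I*pi/3) + exp(-2*I*pi/3) + exp(2*I*pi/3) + 3*exp(I*pi/3))*conj(-1)]
      = (1/6)[(8) + (1 - 2*exp(I*pi/3) - exp(2*I*pi/3) - exp(-2*I*pi/3) - 3*exp(-I*pi/3)) + (1 + 4*exp(-2*I*pi/3) + 3*exp(2*I*pi/3)) + (4) + (1 + 3*exp(-2*I*pi/3) + 4*exp(2*I*pi/3)) + (1 - 3*exp(I*pi/3) - exp(2*I*pi/3) - exp(-2*I*pi/3) - 2*exp(-I*pi/3))] = 6/6 = 1
  <chi_rho, chi_4> = (1/6)[1*(8)*conj(1) + 1*(-1 + 3*exp(-I*pi/3) + exp(-2*I*pi/3) + exp(2*I*pi/3) + 2*exp(I*pi/3))*conj(exp(-2*I*pi/3)) + 1*(1 + 4*exp(-2*I*pi/3) + 3*exp(2*I*pi/3))*conj(exp(2*I*pi/3)) + 1*(-4)*conj(1) + 1*(1 + 3*exp(-2*I*pi/3) + 4*exp(2*I*pi/3))*conj(exp(-2*I*pi/3)) + 1*(-1 + 2*exp(-I*pi/3) + exp(-2*I*pi/3) + exp(2*I*pi/3) + 3*exp(I*pi/3))*conj(exp(2*I*pi/3))]
      = (1/6)[(8) + (-1 + exp(-2*I*pi/3) - exp(2*I*pi/3) + 3*exp(I*pi/3)) + (3 + exp(-2*I*pi/3) + 4*exp(2*I*pi/3)) + (-4) + (3 + 4*exp(-2*I*pi/3) + exp(2*I*pi/3)) + (-1 + 3*exp(-I*pi/3) + exp(2*I*pi/3) - exp(-2*I*pi/3))] = 6/6 = 1
  <chi_rho, chi_5> = (1/6)[1*(8)*conj(1) + 1*(-1 + 3*exp(-I*pi/3) + exp(-2*I*pi/3) + exp(2*I*pi/3) + 2*exp(I*pi/3))*conj(exp(-I*pi/3)) + 1*(1 + 4*exp(-2*I*pi/3) + 3*exp(2*I*pi/3))*conj(exp(-2*I*pi/3)) + 1*(-4)*conj(-1) + 1*(1 + 3*exp(-2*I*pi/3) + 4*exp(2*I*pi/3))*conj(exp(2*I*pi/3)) + 1*(-1 + 2*exp(-I*pi/3) + exp(-2*I*pi/3) + exp(2*I*pi/3) + 3*exp(I*pi/3))*conj(exp(I*pi/3))]
      = (1/6)[(8) + (1) + (4 + 3*exp(-2*I*pi/3) + exp(2*I*pi/3)) + (4) + (4 + exp(-2*I*pi/3) + 3*exp(2*I*pi/3)) + (1)] = 18/6 = 3
(Exp terms are combined using exp(i*s)*conj(exp(i*t)) = exp(i*(s-t)), and sums of them are collapsed using the identity that for every m > 1 the m distinct m-th roots of unity sum to 0, e.g. 1 + exp(2*I*pi/3) + exp(-2*I*pi/3) = 0.)
Dimension check: dim(rho) = sum (mult * dim) = 0*1 + 2*1 + 1*1 + 1*1 + 1*1 + 3*1 = 8 = chi_rho(e) = 8.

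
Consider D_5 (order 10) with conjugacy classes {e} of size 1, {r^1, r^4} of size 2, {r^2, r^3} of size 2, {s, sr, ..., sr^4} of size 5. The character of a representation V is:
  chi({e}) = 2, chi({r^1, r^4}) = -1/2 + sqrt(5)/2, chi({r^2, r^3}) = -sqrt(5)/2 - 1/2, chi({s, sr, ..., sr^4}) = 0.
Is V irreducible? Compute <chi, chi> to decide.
Irreducible: <chi, chi> = 1.

Argument: <chi, chi> = (1/|G|) sum_C |C| * |chi(C)|^2 = (1/10)[1*|2|^2 + 2*|-1/2 + sqrt(5)/2|^2 + 2*|-sqrt(5)/2 - 1/2|^2 + 5*|0|^2]
  = (1/10)[(4) + (3 - sqrt(5)) + (sqrt(5) + 3) + (0)] = 10/10 = 1.
A character is irreducible iff <chi, chi> = 1, so this representation is irreducible.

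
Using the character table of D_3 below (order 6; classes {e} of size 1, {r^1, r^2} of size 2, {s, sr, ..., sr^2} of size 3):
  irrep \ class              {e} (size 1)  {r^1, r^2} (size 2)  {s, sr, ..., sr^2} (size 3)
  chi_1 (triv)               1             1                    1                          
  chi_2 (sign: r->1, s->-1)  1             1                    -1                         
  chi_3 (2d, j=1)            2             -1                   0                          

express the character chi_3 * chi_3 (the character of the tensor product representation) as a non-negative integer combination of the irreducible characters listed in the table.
chi_3 tensor chi_3 = chi_1 + chi_2 + chi_3 (all other irreducibles have multiplicity 0).

Derivation: The character of a tensor product is the pointwise product (chi_3 * chi_3)(C) = chi_3(C) * chi_3(C):
  {e}: (2)*(2), {r^1, r^2}: (-1)*(-1), {s, sr, ..., sr^2}: (0)*(0)
so (chi_3 * chi_3) takes values
  {e} -> 4, {r^1, r^2} -> 1, {s, sr, ..., sr^2} -> 0.
Now take the inner product of this character with each irreducible chi from the table, <chi_3*chi_3, chi> = (1/6) sum_C |C| (chi_3*chi_3)(C) conj(chi(C)):
  <chi_3*chi_3, chi_1> = (1/6)[1*(4)*conj(1) + 2*(1)*conj(1) + 3*(0)*conj(1)]
      = (1/6)[(4) + (2) + (0)] = 6/6 = 1
  <chi_3*chi_3, chi_2> = (1/6)[1*(4)*conj(1) + 2*(1)*conj(1) + 3*(0)*conj(-1)]
      = (1/6)[(4) + (2) + (0)] = 6/6 = 1
  <chi_3*chi_3, chi_3> = (1/6)[1*(4)*conj(2) + 2*(1)*conj(-1) + 3*(0)*conj(0)]
      = (1/6)[(8) + (-2) + (0)] = 6/6 = 1
Hence the multiplicities are chi_1: 1, chi_2: 1, chi_3: 1. Dimension check: dim(chi_3)*dim(chi_3) = 2*2 = 4 and sum (mult * dim) = 1*1 + 1*1 + 1*2 = 4.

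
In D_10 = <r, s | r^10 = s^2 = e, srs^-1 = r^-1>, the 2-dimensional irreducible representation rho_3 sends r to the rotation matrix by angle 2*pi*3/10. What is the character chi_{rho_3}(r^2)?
chi_{rho_3}(r^2) = 2*cos(2*pi*3*2/10) = -sqrt(5)/2 - 1/2

Derivation: rho_3(r^2) is rotation by angle 2*pi*3*2/10, whose trace is 2*cos(2*pi*3*2/10) = -sqrt(5)/2 - 1/2.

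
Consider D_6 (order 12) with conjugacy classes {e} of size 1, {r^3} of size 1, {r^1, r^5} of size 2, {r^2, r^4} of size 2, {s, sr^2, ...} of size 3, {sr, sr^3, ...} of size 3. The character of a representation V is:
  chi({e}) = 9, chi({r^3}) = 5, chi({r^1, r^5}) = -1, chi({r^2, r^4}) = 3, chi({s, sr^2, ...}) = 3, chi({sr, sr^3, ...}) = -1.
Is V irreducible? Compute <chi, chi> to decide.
Not irreducible (reducible): <chi, chi> = 13 > 1.

Working: <chi, chi> = (1/|G|) sum_C |C| * |chi(C)|^2 = (1/12)[1*|9|^2 + 1*|5|^2 + 2*|-1|^2 + 2*|3|^2 + 3*|3|^2 + 3*|-1|^2]
  = (1/12)[(81) + (25) + (2) + (18) + (27) + (3)] = 156/12 = 13.
A character is irreducible iff <chi, chi> = 1, so this representation is reducible.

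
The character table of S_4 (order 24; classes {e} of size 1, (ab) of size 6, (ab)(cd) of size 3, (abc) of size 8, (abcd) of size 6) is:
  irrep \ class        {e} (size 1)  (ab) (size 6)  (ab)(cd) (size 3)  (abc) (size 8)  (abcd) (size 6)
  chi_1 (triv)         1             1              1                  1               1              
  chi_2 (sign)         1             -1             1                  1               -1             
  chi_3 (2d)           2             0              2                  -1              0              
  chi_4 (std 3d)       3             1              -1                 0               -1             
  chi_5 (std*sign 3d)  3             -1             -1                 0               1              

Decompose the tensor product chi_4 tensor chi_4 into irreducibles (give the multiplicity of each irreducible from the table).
chi_4 tensor chi_4 = chi_1 + chi_3 + chi_4 + chi_5 (all other irreducibles have multiplicity 0).

Proof sketch: The character of a tensor product is the pointwise product (chi_4 * chi_4)(C) = chi_4(C) * chi_4(C):
  {e}: (3)*(3), (ab): (1)*(1), (ab)(cd): (-1)*(-1), (abc): (0)*(0), (abcd): (-1)*(-1)
so (chi_4 * chi_4) takes values
  {e} -> 9, (ab) -> 1, (ab)(cd) -> 1, (abc) -> 0, (abcd) -> 1.
Now take the inner product of this character with each irreducible chi from the table, <chi_4*chi_4, chi> = (1/24) sum_C |C| (chi_4*chi_4)(C) conj(chi(C)):
  <chi_4*chi_4, chi_1> = (1/24)[1*(9)*conj(1) + 6*(1)*conj(1) + 3*(1)*conj(1) + 8*(0)*conj(1) + 6*(1)*conj(1)]
      = (1/24)[(9) + (6) + (3) + (0) + (6)] = 24/24 = 1
  <chi_4*chi_4, chi_2> = (1/24)[1*(9)*conj(1) + 6*(1)*conj(-1) + 3*(1)*conj(1) + 8*(0)*conj(1) + 6*(1)*conj(-1)]
      = (1/24)[(9) + (-6) + (3) + (0) + (-6)] = 0/24 = 0
  <chi_4*chi_4, chi_3> = (1/24)[1*(9)*conj(2) + 6*(1)*conj(0) + 3*(1)*conj(2) + 8*(0)*conj(-1) + 6*(1)*conj(0)]
      = (1/24)[(18) + (0) + (6) + (0) + (0)] = 24/24 = 1
  <chi_4*chi_4, chi_4> = (1/24)[1*(9)*conj(3) + 6*(1)*conj(1) + 3*(1)*conj(-1) + 8*(0)*conj(0) + 6*(1)*conj(-1)]
      = (1/24)[(27) + (6) + (-3) + (0) + (-6)] = 24/24 = 1
  <chi_4*chi_4, chi_5> = (1/24)[1*(9)*conj(3) + 6*(1)*conj(-1) + 3*(1)*conj(-1) + 8*(0)*conj(0) + 6*(1)*conj(1)]
      = (1/24)[(27) + (-6) + (-3) + (0) + (6)] = 24/24 = 1
Hence the multiplicities are chi_1: 1, chi_3: 1, chi_4: 1, chi_5: 1. Dimension check: dim(chi_4)*dim(chi_4) = 3*3 = 9 and sum (mult * dim) = 1*1 + 1*2 + 1*3 + 1*3 = 9.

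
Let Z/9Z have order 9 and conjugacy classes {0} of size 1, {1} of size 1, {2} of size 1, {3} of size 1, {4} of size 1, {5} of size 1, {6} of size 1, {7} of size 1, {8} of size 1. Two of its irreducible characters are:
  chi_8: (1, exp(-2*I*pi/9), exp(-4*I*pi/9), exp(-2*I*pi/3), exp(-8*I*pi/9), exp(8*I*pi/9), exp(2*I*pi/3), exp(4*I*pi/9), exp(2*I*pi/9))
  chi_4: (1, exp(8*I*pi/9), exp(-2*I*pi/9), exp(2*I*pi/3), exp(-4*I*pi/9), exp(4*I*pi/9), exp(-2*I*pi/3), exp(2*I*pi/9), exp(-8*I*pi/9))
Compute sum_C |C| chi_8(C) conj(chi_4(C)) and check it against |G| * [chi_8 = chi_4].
Sum = 0; so <chi_8, chi_4> = 0 (distinct irreducibles are orthogonal).

Compute term by term over conjugacy classes (|C| * chi_8(C) * conj(chi_4(C))):
  1*(1)*conj(1) + 1*(exp(-2*I*pi/9))*conj(exp(8*I*pi/9)) + 1*(exp(-4*I*pi/9))*conj(exp(-2*I*pi/9)) + 1*(exp(-2*I*pi/3))*conj(exp(2*I*pi/3)) + 1*(exp(-8*I*pi/9))*conj(exp(-4*I*pi/9)) + 1*(exp(8*I*pi/9))*conj(exp(4*I*pi/9)) + 1*(exp(2*I*pi/3))*conj(exp(-2*I*pi/3)) + 1*(exp(4*I*pi/9))*conj(exp(2*I*pi/9)) + 1*(exp(2*I*pi/9))*conj(exp(-8*I*pi/9))
  = (1) + (exp(8*I*pi/9)) + (exp(-2*I*pi/9)) + (exp(2*I*pi/3)) + (exp(-4*I*pi/9)) + (exp(4*I*pi/9)) + (exp(-2*I*pi/3)) + (exp(2*I*pi/9)) + (exp(-8*I*pi/9))
  = 0.
(Exp terms are combined using exp(i*s)*conj(exp(i*t)) = exp(i*(s-t)), and sums of them are collapsed using the identity that for every m > 1 the m distinct m-th roots of unity sum to 0, e.g. 1 + exp(2*I*pi/3) + exp(-2*I*pi/3) = 0.)
Dividing by |G| = 9 gives 0/9 = 0, matching the row-orthogonality relation <chi_8, chi_4> = [chi_8 = chi_4].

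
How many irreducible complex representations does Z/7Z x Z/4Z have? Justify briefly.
28

Why: The number of irreducible complex representations of a finite group equals its number of conjugacy classes. Z/7Z x Z/4Z is abelian of order 28, so every element is its own conjugacy class: 28 classes, so Z/7Z x Z/4Z (order 28) has exactly 28 irreducible complex representations.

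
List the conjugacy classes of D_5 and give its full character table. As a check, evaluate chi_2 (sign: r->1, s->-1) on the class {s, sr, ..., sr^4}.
Conjugacy classes: {e} of size 1, {r^1, r^4} of size 2, {r^2, r^3} of size 2, {s, sr, ..., sr^4} of size 5.
Character table:
  irrep \ class              {e} (size 1)  {r^1, r^4} (size 2)  {r^2, r^3} (size 2)  {s, sr, ..., sr^4} (size 5)
  chi_1 (triv)               1             1                    1                    1                          
  chi_2 (sign: r->1, s->-1)  1             1                    1                    -1                         
  chi_3 (2d, j=1)            2             -1/2 + sqrt(5)/2     -sqrt(5)/2 - 1/2     0                          
  chi_4 (2d, j=2)            2             -sqrt(5)/2 - 1/2     -1/2 + sqrt(5)/2     0                          

Spot check: chi_2 (sign: r->1, s->-1) on {s, sr, ..., sr^4} = -1.

Working: D_5 has order 2*5 = 10 with 4 conjugacy classes, hence 4 irreducibles. Sum of squared dims 1 + 1 + 4 + 4 = 10 = |G|. Linear characters come from the abelianisation; the 2-dimensional irreps have character r^k -> 2*cos(2*pi*j*k/5), reflections -> 0.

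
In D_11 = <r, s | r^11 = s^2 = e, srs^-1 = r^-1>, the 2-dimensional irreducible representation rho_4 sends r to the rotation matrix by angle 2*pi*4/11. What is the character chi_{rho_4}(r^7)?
chi_{rho_4}(r^7) = 2*cos(2*pi*4*7/11) = -2*cos(pi/11)

Details: rho_4(r^7) is rotation by angle 2*pi*4*7/11, whose trace is 2*cos(2*pi*4*7/11) = -2*cos(pi/11).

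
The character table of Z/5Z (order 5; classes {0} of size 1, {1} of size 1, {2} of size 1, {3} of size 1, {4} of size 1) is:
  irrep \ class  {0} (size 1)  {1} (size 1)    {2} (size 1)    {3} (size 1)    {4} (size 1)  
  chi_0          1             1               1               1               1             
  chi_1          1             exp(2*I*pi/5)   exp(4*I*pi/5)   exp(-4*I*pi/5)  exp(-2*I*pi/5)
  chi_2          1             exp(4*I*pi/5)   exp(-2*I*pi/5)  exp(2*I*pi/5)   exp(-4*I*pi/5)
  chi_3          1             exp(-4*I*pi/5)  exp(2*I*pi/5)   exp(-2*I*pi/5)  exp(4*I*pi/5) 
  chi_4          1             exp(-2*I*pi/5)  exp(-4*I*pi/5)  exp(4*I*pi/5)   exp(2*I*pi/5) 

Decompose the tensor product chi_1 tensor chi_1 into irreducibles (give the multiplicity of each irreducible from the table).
chi_1 tensor chi_1 = chi_2 (all other irreducibles have multiplicity 0).

Details: The character of a tensor product is the pointwise product (chi_1 * chi_1)(C) = chi_1(C) * chi_1(C):
  {0}: (1)*(1), {1}: (exp(2*I*pi/5))*(exp(2*I*pi/5)), {2}: (exp(4*I*pi/5))*(exp(4*I*pi/5)), {3}: (exp(-4*I*pi/5))*(exp(-4*I*pi/5)), {4}: (exp(-2*I*pi/5))*(exp(-2*I*pi/5))
so (chi_1 * chi_1) takes values
  {0} -> 1, {1} -> exp(4*I*pi/5), {2} -> exp(-2*I*pi/5), {3} -> exp(2*I*pi/5), {4} -> exp(-4*I*pi/5).
Now take the inner product of this character with each irreducible chi from the table, <chi_1*chi_1, chi> = (1/5) sum_C |C| (chi_1*chi_1)(C) conj(chi(C)):
  <chi_1*chi_1, chi_0> = (1/5)[1*(1)*conj(1) + 1*(exp(4*I*pi/5))*conj(1) + 1*(exp(-2*I*pi/5))*conj(1) + 1*(exp(2*I*pi/5))*conj(1) + 1*(exp(-4*I*pi/5))*conj(1)]
      = (1/5)[(1) + (exp(4*I*pi/5)) + (exp(-2*I*pi/5)) + (exp(2*I*pi/5)) + (exp(-4*I*pi/5))] = 0/5 = 0
  <chi_1*chi_1, chi_1> = (1/5)[1*(1)*conj(1) + 1*(exp(4*I*pi/5))*conj(exp(2*I*pi/5)) + 1*(exp(-2*I*pi/5))*conj(exp(4*I*pi/5)) + 1*(exp(2*I*pi/5))*conj(exp(-4*I*pi/5)) + 1*(exp(-4*I*pi/5))*conj(exp(-2*I*pi/5))]
      = (1/5)[(1) + (exp(2*I*pi/5)) + (exp(4*I*pi/5)) + (exp(-4*I*pi/5)) + (exp(-2*I*pi/5))] = 0/5 = 0
  <chi_1*chi_1, chi_2> = (1/5)[1*(1)*conj(1) + 1*(exp(4*I*pi/5))*conj(exp(4*I*pi/5)) + 1*(exp(-2*I*pi/5))*conj(exp(-2*I*pi/5)) + 1*(exp(2*I*pi/5))*conj(exp(2*I*pi/5)) + 1*(exp(-4*I*pi/5))*conj(exp(-4*I*pi/5))]
      = (1/5)[(1) + (1) + (1) + (1) + (1)] = 5/5 = 1
  <chi_1*chi_1, chi_3> = (1/5)[1*(1)*conj(1) + 1*(exp(4*I*pi/5))*conj(exp(-4*I*pi/5)) + 1*(exp(-2*I*pi/5))*conj(exp(2*I*pi/5)) + 1*(exp(2*I*pi/5))*conj(exp(-2*I*pi/5)) + 1*(exp(-4*I*pi/5))*conj(exp(4*I*pi/5))]
      = (1/5)[(1) + (exp(-2*I*pi/5)) + (exp(-4*I*pi/5)) + (exp(4*I*pi/5)) + (exp(2*I*pi/5))] = 0/5 = 0
  <chi_1*chi_1, chi_4> = (1/5)[1*(1)*conj(1) + 1*(exp(4*I*pi/5))*conj(exp(-2*I*pi/5)) + 1*(exp(-2*I*pi/5))*conj(exp(-4*I*pi/5)) + 1*(exp(2*I*pi/5))*conj(exp(4*I*pi/5)) + 1*(exp(-4*I*pi/5))*conj(exp(2*I*pi/5))]
      = (1/5)[(1) + (exp(-4*I*pi/5)) + (exp(2*I*pi/5)) + (exp(-2*I*pi/5)) + (exp(4*I*pi/5))] = 0/5 = 0
(Exp terms are combined using exp(i*s)*conj(exp(i*t)) = exp(i*(s-t)), and sums of them are collapsed using the identity that for every m > 1 the m distinct m-th roots of unity sum to 0, e.g. 1 + exp(2*I*pi/3) + exp(-2*I*pi/3) = 0.)
Hence the multiplicities are chi_2: 1. Dimension check: dim(chi_1)*dim(chi_1) = 1*1 = 1 and sum (mult * dim) = 1*1 = 1.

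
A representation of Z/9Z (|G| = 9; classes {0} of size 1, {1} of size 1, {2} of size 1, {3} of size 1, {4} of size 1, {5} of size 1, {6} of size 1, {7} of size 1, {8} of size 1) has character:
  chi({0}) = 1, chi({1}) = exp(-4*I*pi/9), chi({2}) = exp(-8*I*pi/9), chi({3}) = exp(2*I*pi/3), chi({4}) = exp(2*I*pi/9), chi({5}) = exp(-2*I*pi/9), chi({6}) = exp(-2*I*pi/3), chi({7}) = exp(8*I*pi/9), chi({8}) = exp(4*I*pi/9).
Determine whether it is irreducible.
Irreducible: <chi, chi> = 1.

Solution. <chi, chi> = (1/|G|) sum_C |C| * |chi(C)|^2 = (1/9)[1*|1|^2 + 1*|exp(-4*I*pi/9)|^2 + 1*|exp(-8*I*pi/9)|^2 + 1*|exp(2*I*pi/3)|^2 + 1*|exp(2*I*pi/9)|^2 + 1*|exp(-2*I*pi/9)|^2 + 1*|exp(-2*I*pi/3)|^2 + 1*|exp(8*I*pi/9)|^2 + 1*|exp(4*I*pi/9)|^2]
  = (1/9)[(1) + (1) + (1) + (1) + (1) + (1) + (1) + (1) + (1)] = 9/9 = 1.
(Exp terms are combined using exp(i*s)*conj(exp(i*t)) = exp(i*(s-t)), and sums of them are collapsed using the identity that for every m > 1 the m distinct m-th roots of unity sum to 0, e.g. 1 + exp(2*I*pi/3) + exp(-2*I*pi/3) = 0.)
A character is irreducible iff <chi, chi> = 1, so this representation is irreducible.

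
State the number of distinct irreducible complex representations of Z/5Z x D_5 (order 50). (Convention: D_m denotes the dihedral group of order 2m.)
20

Reasoning: The number of irreducible complex representations of a finite group equals its number of conjugacy classes. For a direct product, #classes(G x H) = #classes(G) * #classes(H). Z/5Z has 5 classes (abelian), D_5 has 4 classes, so 5 * 4 = 20, so Z/5Z x D_5 (order 50) has exactly 20 irreducible complex representations.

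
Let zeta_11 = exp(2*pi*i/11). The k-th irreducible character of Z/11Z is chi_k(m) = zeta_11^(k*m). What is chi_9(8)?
chi_9(8) = zeta_11^72 = exp(-10*I*pi/11)

Why: chi_9(8) = zeta_11^(9*8) = zeta_11^72. Since zeta_11^11 = 1, this equals zeta_11^6 = exp(2*pi*i*6/11) = exp(-10*I*pi/11).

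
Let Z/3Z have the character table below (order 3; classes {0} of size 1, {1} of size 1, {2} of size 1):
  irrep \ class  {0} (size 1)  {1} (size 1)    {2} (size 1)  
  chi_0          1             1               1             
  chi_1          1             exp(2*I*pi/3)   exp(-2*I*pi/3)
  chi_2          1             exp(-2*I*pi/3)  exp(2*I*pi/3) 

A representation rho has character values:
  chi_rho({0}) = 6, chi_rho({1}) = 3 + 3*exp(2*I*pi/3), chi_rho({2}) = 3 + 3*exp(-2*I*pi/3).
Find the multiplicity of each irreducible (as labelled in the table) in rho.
Multiplicities: chi_0: 3, chi_1: 3, chi_2: 0.

Use <chi_rho, chi> = (1/|G|) sum_C |C| * chi_rho(C) * conj(chi(C)) with |G| = 3 for each irreducible chi in the table:
  <chi_rho, chi_0> = (1/3)[1*(6)*conj(1) + 1*(3 + 3*exp(2*I*pi/3))*conj(1) + 1*(3 + 3*exp(-2*I*pi/3))*conj(1)]
      = (1/3)[(6) + (3 + 3*exp(2*I*pi/3)) + (3 + 3*exp(-2*I*pi/3))] = 9/3 = 3
  <chi_rho, chi_1> = (1/3)[1*(6)*conj(1) + 1*(3 + 3*exp(2*I*pi/3))*conj(exp(2*I*pi/3)) + 1*(3 + 3*exp(-2*I*pi/3))*conj(exp(-2*I*pi/3))]
      = (1/3)[(6) + (3 + 3*exp(-2*I*pi/3)) + (3 + 3*exp(2*I*pi/3))] = 9/3 = 3
  <chi_rho, chi_2> = (1/3)[1*(6)*conj(1) + 1*(3 + 3*exp(2*I*pi/3))*conj(exp(-2*I*pi/3)) + 1*(3 + 3*exp(-2*I*pi/3))*conj(exp(2*I*pi/3))]
      = (1/3)[(6) + (-3) + (-3)] = 0/3 = 0
(Exp terms are combined using exp(i*s)*conj(exp(i*t)) = exp(i*(s-t)), and sums of them are collapsed using the identity that for every m > 1 the m distinct m-th roots of unity sum to 0, e.g. 1 + exp(2*I*pi/3) + exp(-2*I*pi/3) = 0.)
Dimension check: dim(rho) = sum (mult * dim) = 3*1 + 3*1 + 0*1 = 6 = chi_rho(e) = 6.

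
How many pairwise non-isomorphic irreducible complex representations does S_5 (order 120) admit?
7

Justification: The number of irreducible complex representations of a finite group equals its number of conjugacy classes. Conjugacy classes in S_5 correspond to cycle types, i.e. partitions of 5; there are p(5) = 7 of them, so S_5 (order 120) has exactly 7 irreducible complex representations.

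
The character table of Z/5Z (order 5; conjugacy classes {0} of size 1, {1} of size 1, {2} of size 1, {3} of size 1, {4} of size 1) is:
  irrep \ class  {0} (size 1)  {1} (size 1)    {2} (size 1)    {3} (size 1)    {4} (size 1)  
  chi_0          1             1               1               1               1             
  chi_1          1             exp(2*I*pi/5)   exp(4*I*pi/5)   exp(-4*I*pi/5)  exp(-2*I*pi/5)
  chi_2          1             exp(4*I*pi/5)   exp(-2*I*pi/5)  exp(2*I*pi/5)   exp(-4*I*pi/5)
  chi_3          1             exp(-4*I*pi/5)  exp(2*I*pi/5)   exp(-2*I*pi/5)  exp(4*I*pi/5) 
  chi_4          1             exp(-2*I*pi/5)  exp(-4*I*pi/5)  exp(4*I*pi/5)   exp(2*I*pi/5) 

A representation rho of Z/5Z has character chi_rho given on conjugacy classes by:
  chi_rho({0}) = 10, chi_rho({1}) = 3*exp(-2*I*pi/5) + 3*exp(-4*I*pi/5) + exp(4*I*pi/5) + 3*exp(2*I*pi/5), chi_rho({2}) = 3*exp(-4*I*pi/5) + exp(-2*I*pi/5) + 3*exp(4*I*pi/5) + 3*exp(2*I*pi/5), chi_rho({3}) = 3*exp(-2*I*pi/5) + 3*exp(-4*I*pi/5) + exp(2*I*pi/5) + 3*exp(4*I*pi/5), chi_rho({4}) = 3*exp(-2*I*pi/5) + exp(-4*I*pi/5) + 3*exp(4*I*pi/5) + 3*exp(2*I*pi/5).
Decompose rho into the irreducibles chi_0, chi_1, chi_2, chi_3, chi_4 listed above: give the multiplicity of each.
Multiplicities: chi_0: 0, chi_1: 3, chi_2: 1, chi_3: 3, chi_4: 3.

Details: Use <chi_rho, chi> = (1/|G|) sum_C |C| * chi_rho(C) * conj(chi(C)) with |G| = 5 for each irreducible chi in the table:
  <chi_rho, chi_0> = (1/5)[1*(10)*conj(1) + 1*(3*exp(-2*I*pi/5) + 3*exp(-4*I*pi/5) + exp(4*I*pi/5) + 3*exp(2*I*pi/5))*conj(1) + 1*(3*exp(-4*I*pi/5) + exp(-2*I*pi/5) + 3*exp(4*I*pi/5) + 3*exp(2*I*pi/5))*conj(1) + 1*(3*exp(-2*I*pi/5) + 3*exp(-4*I*pi/5) + exp(2*I*pi/5) + 3*exp(4*I*pi/5))*conj(1) + 1*(3*exp(-2*I*pi/5) + exp(-4*I*pi/5) + 3*exp(4*I*pi/5) + 3*exp(2*I*pi/5))*conj(1)]
      = (1/5)[(10) + (3*exp(-2*I*pi/5) + 3*exp(-4*I*pi/5) + exp(4*I*pi/5) + 3*exp(2*I*pi/5)) + (3*exp(-4*I*pi/5) + exp(-2*I*pi/5) + 3*exp(4*I*pi/5) + 3*exp(2*I*pi/5)) + (3*exp(-2*I*pi/5) + 3*exp(-4*I*pi/5) + exp(2*I*pi/5) + 3*exp(4*I*pi/5)) + (3*exp(-2*I*pi/5) + exp(-4*I*pi/5) + 3*exp(4*I*pi/5) + 3*exp(2*I*pi/5))] = 0/5 = 0
  <chi_rho, chi_1> = (1/5)[1*(10)*conj(1) + 1*(3*exp(-2*I*pi/5) + 3*exp(-4*I*pi/5) + exp(4*I*pi/5) + 3*exp(2*I*pi/5))*conj(exp(2*I*pi/5)) + 1*(3*exp(-4*I*pi/5) + exp(-2*I*pi/5) + 3*exp(4*I*pi/5) + 3*exp(2*I*pi/5))*conj(exp(4*I*pi/5)) + 1*(3*exp(-2*I*pi/5) + 3*exp(-4*I*pi/5) + exp(2*I*pi/5) + 3*exp(4*I*pi/5))*conj(exp(-4*I*pi/5)) + 1*(3*exp(-2*I*pi/5) + exp(-4*I*pi/5) + 3*exp(4*I*pi/5) + 3*exp(2*I*pi/5))*conj(exp(-2*I*pi/5))]
      = (1/5)[(10) + (3 + 3*exp(-4*I*pi/5) + exp(2*I*pi/5) + 3*exp(4*I*pi/5)) + (3 + 3*exp(-2*I*pi/5) + exp(4*I*pi/5) + 3*exp(2*I*pi/5)) + (3 + 3*exp(-2*I*pi/5) + exp(-4*I*pi/5) + 3*exp(2*I*pi/5)) + (3 + 3*exp(-4*I*pi/5) + exp(-2*I*pi/5) + 3*exp(4*I*pi/5))] = 15/5 = 3
  <chi_rho, chi_2> = (1/5)[1*(10)*conj(1) + 1*(3*exp(-2*I*pi/5) + 3*exp(-4*I*pi/5) + exp(4*I*pi/5) + 3*exp(2*I*pi/5))*conj(exp(4*I*pi/5)) + 1*(3*exp(-4*I*pi/5) + exp(-2*I*pi/5) + 3*exp(4*I*pi/5) + 3*exp(2*I*pi/5))*conj(exp(-2*I*pi/5)) + 1*(3*exp(-2*I*pi/5) + 3*exp(-4*I*pi/5) + exp(2*I*pi/5) + 3*exp(4*I*pi/5))*conj(exp(2*I*pi/5)) + 1*(3*exp(-2*I*pi/5) + exp(-4*I*pi/5) + 3*exp(4*I*pi/5) + 3*exp(2*I*pi/5))*conj(exp(-4*I*pi/5))]
      = (1/5)[(10) + (1 + 3*exp(-2*I*pi/5) + 3*exp(4*I*pi/5) + 3*exp(2*I*pi/5)) + (1 + 3*exp(-2*I*pi/5) + 3*exp(-4*I*pi/5) + 3*exp(4*I*pi/5)) + (1 + 3*exp(-4*I*pi/5) + 3*exp(4*I*pi/5) + 3*exp(2*I*pi/5)) + (1 + 3*exp(-2*I*pi/5) + 3*exp(-4*I*pi/5) + 3*exp(2*I*pi/5))] = 5/5 = 1
  <chi_rho, chi_3> = (1/5)[1*(10)*conj(1) + 1*(3*exp(-2*I*pi/5) + 3*exp(-4*I*pi/5) + exp(4*I*pi/5) + 3*exp(2*I*pi/5))*conj(exp(-4*I*pi/5)) + 1*(3*exp(-4*I*pi/5) + exp(-2*I*pi/5) + 3*exp(4*I*pi/5) + 3*exp(2*I*pi/5))*conj(exp(2*I*pi/5)) + 1*(3*exp(-2*I*pi/5) + 3*exp(-4*I*pi/5) + exp(2*I*pi/5) + 3*exp(4*I*pi/5))*conj(exp(-2*I*pi/5)) + 1*(3*exp(-2*I*pi/5) + exp(-4*I*pi/5) + 3*exp(4*I*pi/5) + 3*exp(2*I*pi/5))*conj(exp(4*I*pi/5))]
      = (1/5)[(10) + (3 + 3*exp(-4*I*pi/5) + exp(-2*I*pi/5) + 3*exp(2*I*pi/5)) + (3 + exp(-4*I*pi/5) + 3*exp(4*I*pi/5) + 3*exp(2*I*pi/5)) + (3 + 3*exp(-2*I*pi/5) + 3*exp(-4*I*pi/5) + exp(4*I*pi/5)) + (3 + 3*exp(-2*I*pi/5) + exp(2*I*pi/5) + 3*exp(4*I*pi/5))] = 15/5 = 3
  <chi_rho, chi_4> = (1/5)[1*(10)*conj(1) + 1*(3*exp(-2*I*pi/5) + 3*exp(-4*I*pi/5) + exp(4*I*pi/5) + 3*exp(2*I*pi/5))*conj(exp(-2*I*pi/5)) + 1*(3*exp(-4*I*pi/5) + exp(-2*I*pi/5) + 3*exp(4*I*pi/5) + 3*exp(2*I*pi/5))*conj(exp(-4*I*pi/5)) + 1*(3*exp(-2*I*pi/5) + 3*exp(-4*I*pi/5) + exp(2*I*pi/5) + 3*exp(4*I*pi/5))*conj(exp(4*I*pi/5)) + 1*(3*exp(-2*I*pi/5) + exp(-4*I*pi/5) + 3*exp(4*I*pi/5) + 3*exp(2*I*pi/5))*conj(exp(2*I*pi/5))]
      = (1/5)[(10) + (3 + 3*exp(-2*I*pi/5) + exp(-4*I*pi/5) + 3*exp(4*I*pi/5)) + (3 + 3*exp(-2*I*pi/5) + 3*exp(-4*I*pi/5) + exp(2*I*pi/5)) + (3 + exp(-2*I*pi/5) + 3*exp(4*I*pi/5) + 3*exp(2*I*pi/5)) + (3 + 3*exp(-4*I*pi/5) + exp(4*I*pi/5) + 3*exp(2*I*pi/5))] = 15/5 = 3
(Exp terms are combined using exp(i*s)*conj(exp(i*t)) = exp(i*(s-t)), and sums of them are collapsed using the identity that for every m > 1 the m distinct m-th roots of unity sum to 0, e.g. 1 + exp(2*I*pi/3) + exp(-2*I*pi/3) = 0.)
Dimension check: dim(rho) = sum (mult * dim) = 0*1 + 3*1 + 1*1 + 3*1 + 3*1 = 10 = chi_rho(e) = 10.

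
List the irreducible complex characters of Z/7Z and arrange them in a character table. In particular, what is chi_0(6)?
Character table of Z/7Z (irreps indexed chi_0,...,chi_6 with chi_k(m) = zeta_7^(k*m), zeta_7 = exp(2*pi*i/7)):
  irrep \ class  {0} (size 1)  {1} (size 1)    {2} (size 1)    {3} (size 1)    {4} (size 1)    {5} (size 1)    {6} (size 1)  
  chi_0          1             1               1               1               1               1               1             
  chi_1          1             exp(2*I*pi/7)   exp(4*I*pi/7)   exp(6*I*pi/7)   exp(-6*I*pi/7)  exp(-4*I*pi/7)  exp(-2*I*pi/7)
  chi_2          1             exp(4*I*pi/7)   exp(-6*I*pi/7)  exp(-2*I*pi/7)  exp(2*I*pi/7)   exp(6*I*pi/7)   exp(-4*I*pi/7)
  chi_3          1             exp(6*I*pi/7)   exp(-2*I*pi/7)  exp(4*I*pi/7)   exp(-4*I*pi/7)  exp(2*I*pi/7)   exp(-6*I*pi/7)
  chi_4          1             exp(-6*I*pi/7)  exp(2*I*pi/7)   exp(-4*I*pi/7)  exp(4*I*pi/7)   exp(-2*I*pi/7)  exp(6*I*pi/7) 
  chi_5          1             exp(-4*I*pi/7)  exp(6*I*pi/7)   exp(2*I*pi/7)   exp(-2*I*pi/7)  exp(-6*I*pi/7)  exp(4*I*pi/7) 
  chi_6          1             exp(-2*I*pi/7)  exp(-4*I*pi/7)  exp(-6*I*pi/7)  exp(6*I*pi/7)   exp(4*I*pi/7)   exp(2*I*pi/7) 

Spot check: chi_0(6) = zeta_7^(0*6) = zeta_7^0 = 1.

Justification: Z/7Z is abelian, so all 7 irreducible complex representations are 1-dimensional. They are given by chi_k(m) = zeta_7^(k*m) for k = 0,...,6. Row orthogonality: sum_m chi_k(m) conj(chi_l(m)) = 7 * [k = l].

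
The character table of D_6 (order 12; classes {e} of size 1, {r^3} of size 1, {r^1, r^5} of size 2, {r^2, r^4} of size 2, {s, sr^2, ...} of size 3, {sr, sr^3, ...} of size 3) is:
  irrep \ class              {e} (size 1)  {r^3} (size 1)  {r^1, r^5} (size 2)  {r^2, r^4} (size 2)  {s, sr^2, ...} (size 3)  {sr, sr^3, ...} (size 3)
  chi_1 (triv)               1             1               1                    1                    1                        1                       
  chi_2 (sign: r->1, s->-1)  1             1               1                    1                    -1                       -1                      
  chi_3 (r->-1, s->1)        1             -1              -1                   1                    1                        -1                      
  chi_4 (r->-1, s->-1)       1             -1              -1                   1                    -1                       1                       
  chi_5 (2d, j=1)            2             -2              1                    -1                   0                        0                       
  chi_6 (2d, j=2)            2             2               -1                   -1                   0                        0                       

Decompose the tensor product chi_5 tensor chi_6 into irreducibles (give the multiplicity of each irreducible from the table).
chi_5 tensor chi_6 = chi_3 + chi_4 + chi_5 (all other irreducibles have multiplicity 0).

Details: The character of a tensor product is the pointwise product (chi_5 * chi_6)(C) = chi_5(C) * chi_6(C):
  {e}: (2)*(2), {r^3}: (-2)*(2), {r^1, r^5}: (1)*(-1), {r^2, r^4}: (-1)*(-1), {s, sr^2, ...}: (0)*(0), {sr, sr^3, ...}: (0)*(0)
so (chi_5 * chi_6) takes values
  {e} -> 4, {r^3} -> -4, {r^1, r^5} -> -1, {r^2, r^4} -> 1, {s, sr^2, ...} -> 0, {sr, sr^3, ...} -> 0.
Now take the inner product of this character with each irreducible chi from the table, <chi_5*chi_6, chi> = (1/12) sum_C |C| (chi_5*chi_6)(C) conj(chi(C)):
  <chi_5*chi_6, chi_1> = (1/12)[1*(4)*conj(1) + 1*(-4)*conj(1) + 2*(-1)*conj(1) + 2*(1)*conj(1) + 3*(0)*conj(1) + 3*(0)*conj(1)]
      = (1/12)[(4) + (-4) + (-2) + (2) + (0) + (0)] = 0/12 = 0
  <chi_5*chi_6, chi_2> = (1/12)[1*(4)*conj(1) + 1*(-4)*conj(1) + 2*(-1)*conj(1) + 2*(1)*conj(1) + 3*(0)*conj(-1) + 3*(0)*conj(-1)]
      = (1/12)[(4) + (-4) + (-2) + (2) + (0) + (0)] = 0/12 = 0
  <chi_5*chi_6, chi_3> = (1/12)[1*(4)*conj(1) + 1*(-4)*conj(-1) + 2*(-1)*conj(-1) + 2*(1)*conj(1) + 3*(0)*conj(1) + 3*(0)*conj(-1)]
      = (1/12)[(4) + (4) + (2) + (2) + (0) + (0)] = 12/12 = 1
  <chi_5*chi_6, chi_4> = (1/12)[1*(4)*conj(1) + 1*(-4)*conj(-1) + 2*(-1)*conj(-1) + 2*(1)*conj(1) + 3*(0)*conj(-1) + 3*(0)*conj(1)]
      = (1/12)[(4) + (4) + (2) + (2) + (0) + (0)] = 12/12 = 1
  <chi_5*chi_6, chi_5> = (1/12)[1*(4)*conj(2) + 1*(-4)*conj(-2) + 2*(-1)*conj(1) + 2*(1)*conj(-1) + 3*(0)*conj(0) + 3*(0)*conj(0)]
      = (1/12)[(8) + (8) + (-2) + (-2) + (0) + (0)] = 12/12 = 1
  <chi_5*chi_6, chi_6> = (1/12)[1*(4)*conj(2) + 1*(-4)*conj(2) + 2*(-1)*conj(-1) + 2*(1)*conj(-1) + 3*(0)*conj(0) + 3*(0)*conj(0)]
      = (1/12)[(8) + (-8) + (2) + (-2) + (0) + (0)] = 0/12 = 0
Hence the multiplicities are chi_3: 1, chi_4: 1, chi_5: 1. Dimension check: dim(chi_5)*dim(chi_6) = 2*2 = 4 and sum (mult * dim) = 1*1 + 1*1 + 1*2 = 4.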